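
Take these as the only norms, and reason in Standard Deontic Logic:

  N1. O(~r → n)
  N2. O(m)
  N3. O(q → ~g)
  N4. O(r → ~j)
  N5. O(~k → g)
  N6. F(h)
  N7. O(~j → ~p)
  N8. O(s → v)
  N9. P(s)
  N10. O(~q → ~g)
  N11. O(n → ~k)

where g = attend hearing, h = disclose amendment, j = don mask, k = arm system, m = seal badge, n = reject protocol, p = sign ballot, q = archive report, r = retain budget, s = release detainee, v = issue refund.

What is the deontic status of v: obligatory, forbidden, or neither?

Premise 8 is O(s → v), but O(s) is not derivable from the premises (the permission P(s) asserts only ~O(~s), not O(s)), so it does not yield O(v).
No premise or chain of K-axiom applications forces O(v), and none forces O(~v). So v is neither obligatory nor forbidden under these norms.

Neither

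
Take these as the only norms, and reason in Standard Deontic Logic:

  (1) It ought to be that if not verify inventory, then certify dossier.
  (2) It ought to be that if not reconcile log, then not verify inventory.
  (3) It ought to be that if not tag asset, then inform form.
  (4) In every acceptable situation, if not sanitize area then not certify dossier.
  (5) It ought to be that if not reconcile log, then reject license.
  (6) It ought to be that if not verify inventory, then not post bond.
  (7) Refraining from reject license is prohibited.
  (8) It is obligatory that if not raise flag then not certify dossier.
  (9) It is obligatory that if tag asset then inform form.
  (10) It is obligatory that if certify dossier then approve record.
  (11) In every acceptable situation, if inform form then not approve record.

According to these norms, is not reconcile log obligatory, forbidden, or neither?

By case analysis on tag_asset: premise 9 gives O(tag_asset → inform_form) and premise 3 gives O(¬tag_asset → inform_form), so O(inform_form) either way.
From O(inform_form) and premise 11, O(inform_form → ¬approve_record), we obtain O(¬approve_record).
The contrapositive of premise 10 (O(certify_dossier → approve_record)) is O(¬approve_record → ¬certify_dossier), and O(¬approve_record) is already established, so O(¬certify_dossier).
The contrapositive of premise 1 (O(¬verify_inventory → certify_dossier)) is O(¬certify_dossier → verify_inventory), and O(¬certify_dossier) is already established, so O(verify_inventory).
Premise 2 is O(¬reconcile_log → ¬verify_inventory); contrapositively O(verify_inventory → reconcile_log). Since O(verify_inventory) holds, K gives O(reconcile_log).
Premises 4, 5, 6, 7, 8 do not contribute to this derivation.
Thus O(reconcile_log), which is F(¬reconcile_log): ¬reconcile_log is forbidden.

Forbidden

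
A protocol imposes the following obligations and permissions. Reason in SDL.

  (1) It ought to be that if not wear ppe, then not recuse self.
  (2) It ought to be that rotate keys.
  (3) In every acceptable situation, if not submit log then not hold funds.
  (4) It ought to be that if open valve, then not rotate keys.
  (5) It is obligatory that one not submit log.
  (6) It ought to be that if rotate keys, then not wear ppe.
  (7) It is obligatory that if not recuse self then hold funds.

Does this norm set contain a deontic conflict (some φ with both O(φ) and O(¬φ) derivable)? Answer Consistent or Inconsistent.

Inconsistent

From premise 5 we have O(¬submit_log).
From O(¬submit_log) and premise 3, O(¬submit_log → ¬hold_funds), we obtain O(¬hold_funds).
Premise 7 is O(¬recuse_self → hold_funds); contrapositively O(¬hold_funds → recuse_self). Since O(¬hold_funds) holds, K gives O(recuse_self).
Premise 1, O(¬wear_ppe → ¬recuse_self), contraposes to O(recuse_self → wear_ppe); with O(recuse_self) we get O(wear_ppe).
Premise 6, O(rotate_keys → ¬wear_ppe), contraposes to O(wear_ppe → ¬rotate_keys); with O(wear_ppe) we get O(¬rotate_keys).
But premise 2 directly asserts O(rotate_keys).
We now have both O(¬rotate_keys) and O(rotate_keys) — rotate_keys is simultaneously obligatory and forbidden, violating the D-axiom.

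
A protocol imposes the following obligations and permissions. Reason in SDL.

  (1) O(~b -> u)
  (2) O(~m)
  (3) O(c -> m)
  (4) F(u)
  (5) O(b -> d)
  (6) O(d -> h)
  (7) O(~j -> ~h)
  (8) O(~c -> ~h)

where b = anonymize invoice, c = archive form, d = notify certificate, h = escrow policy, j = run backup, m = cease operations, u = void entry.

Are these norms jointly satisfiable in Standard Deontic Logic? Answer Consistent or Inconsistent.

Inconsistent

Premise 2 gives O(~m).
Premise 3, O(c -> m), contraposes to O(~m -> ~c); with O(~m) we get O(~c).
With premise 8, O(~c -> ~h), the K-axiom yields O(~h).
The contrapositive of premise 6 (O(d -> h)) is O(~h -> ~d), and O(~h) is already established, so O(~d).
The contrapositive of premise 5 (O(b -> d)) is O(~d -> ~b), and O(~d) is already established, so O(~b).
Premise 1 is O(~b -> u); since O(~b), deontic closure gives O(u).
But premise 4, F(u), means O(~u).
We now have both O(u) and O(~u) — u is simultaneously obligatory and forbidden, violating the D-axiom.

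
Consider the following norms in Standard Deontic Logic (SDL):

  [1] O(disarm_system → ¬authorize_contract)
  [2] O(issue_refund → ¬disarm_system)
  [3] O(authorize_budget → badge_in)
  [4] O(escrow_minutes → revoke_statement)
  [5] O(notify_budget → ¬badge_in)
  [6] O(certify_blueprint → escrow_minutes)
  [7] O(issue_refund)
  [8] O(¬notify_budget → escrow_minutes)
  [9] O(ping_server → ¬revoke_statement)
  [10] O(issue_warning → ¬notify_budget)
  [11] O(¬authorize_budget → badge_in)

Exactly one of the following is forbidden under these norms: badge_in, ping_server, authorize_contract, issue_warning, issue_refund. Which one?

Premises 11 and 3 cover both cases: O(¬authorize_budget → badge_in) and O(authorize_budget → badge_in). Since ¬authorize_budget ∨ authorize_budget is a tautology, O(badge_in) follows.
Premise 5 is O(notify_budget → ¬badge_in); contrapositively O(badge_in → ¬notify_budget). Since O(badge_in) holds, K gives O(¬notify_budget).
With premise 8, O(¬notify_budget → escrow_minutes), the K-axiom yields O(escrow_minutes).
Applying K to premise 4 (O(escrow_minutes → revoke_statement)) and O(escrow_minutes) yields O(revoke_statement).
Premise 9 is O(ping_server → ¬revoke_statement); contrapositively O(revoke_statement → ¬ping_server). Since O(revoke_statement) holds, K gives O(¬ping_server).
So O(¬ping_server) holds, i.e. ping_server is forbidden. None of the other listed options is forbidden under the premises.

ping_server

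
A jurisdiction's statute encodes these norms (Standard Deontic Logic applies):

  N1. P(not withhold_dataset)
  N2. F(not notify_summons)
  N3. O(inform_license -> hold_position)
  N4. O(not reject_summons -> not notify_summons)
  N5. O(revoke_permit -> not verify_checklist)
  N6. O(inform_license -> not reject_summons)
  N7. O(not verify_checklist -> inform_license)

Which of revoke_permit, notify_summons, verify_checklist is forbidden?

revoke_permit

F(not notify_summons) at premise 2 means O(notify_summons).
Premise 4, O(not reject_summons -> not notify_summons), contraposes to O(notify_summons -> reject_summons); with O(notify_summons) we get O(reject_summons).
Premise 6 is O(inform_license -> not reject_summons); contrapositively O(reject_summons -> not inform_license). Since O(reject_summons) holds, K gives O(not inform_license).
Premise 7, O(not verify_checklist -> inform_license), contraposes to O(not inform_license -> verify_checklist); with O(not inform_license) we get O(verify_checklist).
Premise 5 is O(revoke_permit -> not verify_checklist); contrapositively O(verify_checklist -> not revoke_permit). Since O(verify_checklist) holds, K gives O(not revoke_permit).
So O(not revoke_permit) holds, i.e. revoke_permit is forbidden. None of the other listed options is forbidden under the premises.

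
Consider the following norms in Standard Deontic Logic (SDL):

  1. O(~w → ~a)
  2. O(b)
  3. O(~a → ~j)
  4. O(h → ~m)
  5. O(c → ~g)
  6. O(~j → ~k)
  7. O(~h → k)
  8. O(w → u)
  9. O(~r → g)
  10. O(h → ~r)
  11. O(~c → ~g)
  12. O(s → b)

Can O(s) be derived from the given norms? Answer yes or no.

No

Premise 12 is O(s → b); even if O(b) held, inferring O(s) would be affirming the consequent — invalid.
No other premise forces O(s). An ideal world satisfying every premise can still have s false, so O(s) is not derivable.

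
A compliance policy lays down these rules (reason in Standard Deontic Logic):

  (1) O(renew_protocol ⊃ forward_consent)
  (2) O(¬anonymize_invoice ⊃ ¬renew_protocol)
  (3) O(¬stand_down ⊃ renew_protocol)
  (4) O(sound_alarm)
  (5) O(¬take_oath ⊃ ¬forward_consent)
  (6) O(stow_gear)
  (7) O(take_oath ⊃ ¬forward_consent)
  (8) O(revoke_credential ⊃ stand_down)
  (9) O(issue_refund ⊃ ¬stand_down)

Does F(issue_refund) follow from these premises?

Yes

Premises 7 and 5 cover both cases: O(take_oath ⊃ ¬forward_consent) and O(¬take_oath ⊃ ¬forward_consent). Since take_oath ∨ ¬take_oath is a tautology, O(¬forward_consent) follows.
Premise 1 is O(renew_protocol ⊃ forward_consent); contrapositively O(¬forward_consent ⊃ ¬renew_protocol). Since O(¬forward_consent) holds, K gives O(¬renew_protocol).
Premise 3, O(¬stand_down ⊃ renew_protocol), contraposes to O(¬renew_protocol ⊃ stand_down); with O(¬renew_protocol) we get O(stand_down).
Premise 9, O(issue_refund ⊃ ¬stand_down), contraposes to O(stand_down ⊃ ¬issue_refund); with O(stand_down) we get O(¬issue_refund).
Premises 2, 4, 6, 8 do not contribute to this derivation.
So O(¬issue_refund) holds, i.e. F(issue_refund). The claim follows.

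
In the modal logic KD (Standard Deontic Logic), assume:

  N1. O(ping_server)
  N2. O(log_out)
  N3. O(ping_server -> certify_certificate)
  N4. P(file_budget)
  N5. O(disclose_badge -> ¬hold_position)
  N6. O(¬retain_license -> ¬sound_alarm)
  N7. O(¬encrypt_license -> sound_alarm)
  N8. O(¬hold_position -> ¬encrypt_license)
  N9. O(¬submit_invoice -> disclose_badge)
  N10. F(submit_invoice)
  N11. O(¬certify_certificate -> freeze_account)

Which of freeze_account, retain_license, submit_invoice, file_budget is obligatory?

Premise 10 is F(submit_invoice), i.e. O(¬submit_invoice).
From O(¬submit_invoice) and premise 9, O(¬submit_invoice -> disclose_badge), we obtain O(disclose_badge).
With premise 5, O(disclose_badge -> ¬hold_position), the K-axiom yields O(¬hold_position).
Applying K to premise 8 (O(¬hold_position -> ¬encrypt_license)) and O(¬hold_position) yields O(¬encrypt_license).
With premise 7, O(¬encrypt_license -> sound_alarm), the K-axiom yields O(sound_alarm).
Premise 6 is O(¬retain_license -> ¬sound_alarm); contrapositively O(sound_alarm -> retain_license). Since O(sound_alarm) holds, K gives O(retain_license).
So O(retain_license) holds — retain_license is obligatory. None of the other listed options is made obligatory by any chain of premises.

retain_license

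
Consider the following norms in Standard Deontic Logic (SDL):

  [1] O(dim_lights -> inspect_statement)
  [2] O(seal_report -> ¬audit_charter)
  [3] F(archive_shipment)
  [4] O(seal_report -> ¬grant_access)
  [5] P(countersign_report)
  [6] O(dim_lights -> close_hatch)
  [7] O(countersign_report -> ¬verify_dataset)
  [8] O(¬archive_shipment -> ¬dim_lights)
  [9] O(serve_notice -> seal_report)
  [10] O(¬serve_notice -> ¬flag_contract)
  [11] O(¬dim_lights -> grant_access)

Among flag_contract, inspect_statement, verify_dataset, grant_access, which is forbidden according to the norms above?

flag_contract

Premise 3, F(archive_shipment), is equivalent to O(¬archive_shipment).
Applying K to premise 8 (O(¬archive_shipment -> ¬dim_lights)) and O(¬archive_shipment) yields O(¬dim_lights).
With premise 11, O(¬dim_lights -> grant_access), the K-axiom yields O(grant_access).
Premise 4, O(seal_report -> ¬grant_access), contraposes to O(grant_access -> ¬seal_report); with O(grant_access) we get O(¬seal_report).
The contrapositive of premise 9 (O(serve_notice -> seal_report)) is O(¬seal_report -> ¬serve_notice), and O(¬seal_report) is already established, so O(¬serve_notice).
Premise 10 is O(¬serve_notice -> ¬flag_contract); since O(¬serve_notice), deontic closure gives O(¬flag_contract).
So O(¬flag_contract) holds, i.e. flag_contract is forbidden. None of the other listed options is forbidden under the premises.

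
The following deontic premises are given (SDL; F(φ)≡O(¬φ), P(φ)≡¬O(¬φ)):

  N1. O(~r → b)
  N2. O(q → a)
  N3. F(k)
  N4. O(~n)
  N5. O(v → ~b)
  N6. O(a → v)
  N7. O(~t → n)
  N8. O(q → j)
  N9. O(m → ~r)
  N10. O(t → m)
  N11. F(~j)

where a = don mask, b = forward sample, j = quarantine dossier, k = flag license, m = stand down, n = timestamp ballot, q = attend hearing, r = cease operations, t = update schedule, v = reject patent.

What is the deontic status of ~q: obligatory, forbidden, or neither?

Obligatory

Premise 4 states O(~n) outright.
Premise 7 is O(~t → n); contrapositively O(~n → t). Since O(~n) holds, K gives O(t).
From O(t) and premise 10, O(t → m), we obtain O(m).
With premise 9, O(m → ~r), the K-axiom yields O(~r).
Applying K to premise 1 (O(~r → b)) and O(~r) yields O(b).
The contrapositive of premise 5 (O(v → ~b)) is O(b → ~v), and O(b) is already established, so O(~v).
Premise 6, O(a → v), contraposes to O(~v → ~a); with O(~v) we get O(~a).
Premise 2 is O(q → a); contrapositively O(~a → ~q). Since O(~a) holds, K gives O(~q).
Premises 3, 8, 11 do not contribute to this derivation.
Hence ~q is obligatory.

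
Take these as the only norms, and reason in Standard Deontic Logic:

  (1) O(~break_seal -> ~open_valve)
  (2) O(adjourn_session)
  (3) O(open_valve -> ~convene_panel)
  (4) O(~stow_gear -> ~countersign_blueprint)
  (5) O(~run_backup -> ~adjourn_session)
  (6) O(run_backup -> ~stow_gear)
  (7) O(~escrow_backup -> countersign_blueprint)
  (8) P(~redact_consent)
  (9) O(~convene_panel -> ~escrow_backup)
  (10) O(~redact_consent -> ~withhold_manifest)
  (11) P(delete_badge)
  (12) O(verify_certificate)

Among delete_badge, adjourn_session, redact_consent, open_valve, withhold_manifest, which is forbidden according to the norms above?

Premise 2 gives O(adjourn_session).
Premise 5 is O(~run_backup -> ~adjourn_session); contrapositively O(adjourn_session -> run_backup). Since O(adjourn_session) holds, K gives O(run_backup).
Premise 6 is O(run_backup -> ~stow_gear); since O(run_backup), deontic closure gives O(~stow_gear).
From O(~stow_gear) and premise 4, O(~stow_gear -> ~countersign_blueprint), we obtain O(~countersign_blueprint).
The contrapositive of premise 7 (O(~escrow_backup -> countersign_blueprint)) is O(~countersign_blueprint -> escrow_backup), and O(~countersign_blueprint) is already established, so O(escrow_backup).
Premise 9 is O(~convene_panel -> ~escrow_backup); contrapositively O(escrow_backup -> convene_panel). Since O(escrow_backup) holds, K gives O(convene_panel).
Premise 3 is O(open_valve -> ~convene_panel); contrapositively O(convene_panel -> ~open_valve). Since O(convene_panel) holds, K gives O(~open_valve).
So O(~open_valve) holds, i.e. open_valve is forbidden. None of the other listed options is forbidden under the premises.

open_valve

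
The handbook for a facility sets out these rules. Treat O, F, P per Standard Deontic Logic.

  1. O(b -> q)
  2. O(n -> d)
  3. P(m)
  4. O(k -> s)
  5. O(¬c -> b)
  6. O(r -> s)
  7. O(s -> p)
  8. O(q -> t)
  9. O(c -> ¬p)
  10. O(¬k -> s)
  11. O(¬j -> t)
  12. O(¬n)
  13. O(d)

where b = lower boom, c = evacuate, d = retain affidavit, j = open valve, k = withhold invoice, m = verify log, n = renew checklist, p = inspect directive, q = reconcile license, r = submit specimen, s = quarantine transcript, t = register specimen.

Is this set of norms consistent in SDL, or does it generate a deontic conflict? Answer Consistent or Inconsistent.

Premise 2 is O(n -> d); even if O(d) held, inferring O(n) would be affirming the consequent — invalid.
So O(n) is not derivable, and the apparent clash with O(¬n) does not arise.
A world satisfying every obligation exists (e.g. b=true, c=false, d=true, j=false, k=false, m=false, n=false, p=true, q=true, r=false, s=true, t=true); no atom is both obligatory and forbidden, so the set is consistent.

Consistent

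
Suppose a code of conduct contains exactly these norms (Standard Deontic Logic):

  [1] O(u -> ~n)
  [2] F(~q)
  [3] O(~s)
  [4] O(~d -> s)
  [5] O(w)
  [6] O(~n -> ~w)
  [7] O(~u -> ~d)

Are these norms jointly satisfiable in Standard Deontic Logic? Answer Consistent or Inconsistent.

From premise 5 we have O(w).
Premise 6 is O(~n -> ~w); contrapositively O(w -> n). Since O(w) holds, K gives O(n).
Premise 1, O(u -> ~n), contraposes to O(n -> ~u); with O(n) we get O(~u).
Applying K to premise 7 (O(~u -> ~d)) and O(~u) yields O(~d).
Premise 4 is O(~d -> s); since O(~d), deontic closure gives O(s).
Yet premise 3 states O(~s).
We now have both O(s) and O(~s) — s is simultaneously obligatory and forbidden, violating the D-axiom.

Inconsistent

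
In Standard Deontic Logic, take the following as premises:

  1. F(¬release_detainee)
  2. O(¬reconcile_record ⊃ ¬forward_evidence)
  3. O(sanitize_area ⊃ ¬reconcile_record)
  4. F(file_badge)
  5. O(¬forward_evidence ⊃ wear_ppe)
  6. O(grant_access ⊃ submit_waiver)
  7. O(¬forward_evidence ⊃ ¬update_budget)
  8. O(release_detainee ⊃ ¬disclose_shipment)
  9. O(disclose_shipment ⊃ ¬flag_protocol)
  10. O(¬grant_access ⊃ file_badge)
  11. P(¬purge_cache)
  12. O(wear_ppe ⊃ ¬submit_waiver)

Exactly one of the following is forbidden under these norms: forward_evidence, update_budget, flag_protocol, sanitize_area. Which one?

sanitize_area

F(file_badge) at premise 4 means O(¬file_badge).
Premise 10, O(¬grant_access ⊃ file_badge), contraposes to O(¬file_badge ⊃ grant_access); with O(¬file_badge) we get O(grant_access).
From O(grant_access) and premise 6, O(grant_access ⊃ submit_waiver), we obtain O(submit_waiver).
The contrapositive of premise 12 (O(wear_ppe ⊃ ¬submit_waiver)) is O(submit_waiver ⊃ ¬wear_ppe), and O(submit_waiver) is already established, so O(¬wear_ppe).
Premise 5, O(¬forward_evidence ⊃ wear_ppe), contraposes to O(¬wear_ppe ⊃ forward_evidence); with O(¬wear_ppe) we get O(forward_evidence).
Premise 2 is O(¬reconcile_record ⊃ ¬forward_evidence); contrapositively O(forward_evidence ⊃ reconcile_record). Since O(forward_evidence) holds, K gives O(reconcile_record).
The contrapositive of premise 3 (O(sanitize_area ⊃ ¬reconcile_record)) is O(reconcile_record ⊃ ¬sanitize_area), and O(reconcile_record) is already established, so O(¬sanitize_area).
So O(¬sanitize_area) holds, i.e. sanitize_area is forbidden. None of the other listed options is forbidden under the premises.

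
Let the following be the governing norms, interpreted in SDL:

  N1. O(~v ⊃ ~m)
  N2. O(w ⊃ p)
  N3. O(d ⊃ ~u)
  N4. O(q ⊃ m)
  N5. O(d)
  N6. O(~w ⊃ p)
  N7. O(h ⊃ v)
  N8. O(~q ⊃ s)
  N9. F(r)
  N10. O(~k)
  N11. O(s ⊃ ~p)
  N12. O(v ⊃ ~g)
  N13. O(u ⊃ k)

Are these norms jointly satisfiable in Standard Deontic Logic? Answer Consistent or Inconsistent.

Consistent

Premise 13 is O(u ⊃ k), but O(u) is not derivable from the premises, so it does not yield O(k).
So O(k) is not derivable, and the apparent clash with O(~k) does not arise.
A world satisfying every obligation exists (e.g. d=true, g=false, h=false, k=false, m=true, p=true, q=true, r=false, s=false, u=false, v=true, w=false); no atom is both obligatory and forbidden, so the set is consistent.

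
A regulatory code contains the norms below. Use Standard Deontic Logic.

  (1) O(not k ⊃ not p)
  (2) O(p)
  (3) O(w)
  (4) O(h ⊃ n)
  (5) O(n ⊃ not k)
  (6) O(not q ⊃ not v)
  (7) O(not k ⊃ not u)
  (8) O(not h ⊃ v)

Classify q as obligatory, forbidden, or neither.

Obligatory

Premise 2 states O(p) outright.
Premise 1 is O(not k ⊃ not p); contrapositively O(p ⊃ k). Since O(p) holds, K gives O(k).
Premise 5 is O(n ⊃ not k); contrapositively O(k ⊃ not n). Since O(k) holds, K gives O(not n).
Premise 4 is O(h ⊃ n); contrapositively O(not n ⊃ not h). Since O(not n) holds, K gives O(not h).
Applying K to premise 8 (O(not h ⊃ v)) and O(not h) yields O(v).
Premise 6, O(not q ⊃ not v), contraposes to O(v ⊃ q); with O(v) we get O(q).
Premises 3, 7 do not contribute to this derivation.
Hence q is obligatory.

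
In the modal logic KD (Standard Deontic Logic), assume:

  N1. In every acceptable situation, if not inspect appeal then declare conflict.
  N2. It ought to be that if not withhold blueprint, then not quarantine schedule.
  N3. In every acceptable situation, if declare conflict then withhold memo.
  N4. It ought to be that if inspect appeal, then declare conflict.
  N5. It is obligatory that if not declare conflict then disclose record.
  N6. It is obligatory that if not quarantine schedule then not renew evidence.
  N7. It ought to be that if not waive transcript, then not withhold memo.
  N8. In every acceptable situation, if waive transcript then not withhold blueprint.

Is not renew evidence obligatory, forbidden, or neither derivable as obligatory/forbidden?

By case analysis on inspect_appeal: premise 4 gives O(inspect_appeal → declare_conflict) and premise 1 gives O(¬inspect_appeal → declare_conflict), so O(declare_conflict) either way.
Applying K to premise 3 (O(declare_conflict → withhold_memo)) and O(declare_conflict) yields O(withhold_memo).
Premise 7 is O(¬waive_transcript → ¬withhold_memo); contrapositively O(withhold_memo → waive_transcript). Since O(withhold_memo) holds, K gives O(waive_transcript).
With premise 8, O(waive_transcript → ¬withhold_blueprint), the K-axiom yields O(¬withhold_blueprint).
Applying K to premise 2 (O(¬withhold_blueprint → ¬quarantine_schedule)) and O(¬withhold_blueprint) yields O(¬quarantine_schedule).
Applying K to premise 6 (O(¬quarantine_schedule → ¬renew_evidence)) and O(¬quarantine_schedule) yields O(¬renew_evidence).
Premise 5 does not contribute to this derivation.
Hence ¬renew_evidence is obligatory.

Obligatory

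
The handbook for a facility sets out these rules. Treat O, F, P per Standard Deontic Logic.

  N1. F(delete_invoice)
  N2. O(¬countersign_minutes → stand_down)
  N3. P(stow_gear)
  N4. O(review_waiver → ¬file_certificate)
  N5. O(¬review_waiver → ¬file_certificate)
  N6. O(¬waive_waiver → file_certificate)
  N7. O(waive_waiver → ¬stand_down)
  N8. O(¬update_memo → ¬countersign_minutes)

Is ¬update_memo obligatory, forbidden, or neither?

Premises 5 and 4 are O(¬review_waiver → ¬file_certificate) and O(review_waiver → ¬file_certificate); every ideal world satisfies ¬review_waiver or review_waiver, so in either case ¬file_certificate holds — hence O(¬file_certificate).
The contrapositive of premise 6 (O(¬waive_waiver → file_certificate)) is O(¬file_certificate → waive_waiver), and O(¬file_certificate) is already established, so O(waive_waiver).
Premise 7 is O(waive_waiver → ¬stand_down); since O(waive_waiver), deontic closure gives O(¬stand_down).
Premise 2, O(¬countersign_minutes → stand_down), contraposes to O(¬stand_down → countersign_minutes); with O(¬stand_down) we get O(countersign_minutes).
Premise 8, O(¬update_memo → ¬countersign_minutes), contraposes to O(countersign_minutes → update_memo); with O(countersign_minutes) we get O(update_memo).
Premises 1, 3 do not contribute to this derivation.
Thus O(update_memo), which is F(¬update_memo): ¬update_memo is forbidden.

Forbidden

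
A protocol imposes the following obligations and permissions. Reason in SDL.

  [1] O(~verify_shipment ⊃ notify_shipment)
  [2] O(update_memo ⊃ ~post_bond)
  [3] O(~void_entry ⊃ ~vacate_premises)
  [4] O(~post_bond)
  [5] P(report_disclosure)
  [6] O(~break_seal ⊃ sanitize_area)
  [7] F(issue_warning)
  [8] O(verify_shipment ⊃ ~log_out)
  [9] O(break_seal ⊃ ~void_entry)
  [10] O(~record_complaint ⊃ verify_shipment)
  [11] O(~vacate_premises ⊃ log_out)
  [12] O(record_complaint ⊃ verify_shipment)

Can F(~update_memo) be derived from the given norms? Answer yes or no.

No

Premise 2 is O(update_memo ⊃ ~post_bond); even if O(~post_bond) held, inferring O(update_memo) would be affirming the consequent — invalid.
No other premise forces O(update_memo). An ideal world satisfying every premise can still have ~update_memo true, so F(~update_memo) is not derivable.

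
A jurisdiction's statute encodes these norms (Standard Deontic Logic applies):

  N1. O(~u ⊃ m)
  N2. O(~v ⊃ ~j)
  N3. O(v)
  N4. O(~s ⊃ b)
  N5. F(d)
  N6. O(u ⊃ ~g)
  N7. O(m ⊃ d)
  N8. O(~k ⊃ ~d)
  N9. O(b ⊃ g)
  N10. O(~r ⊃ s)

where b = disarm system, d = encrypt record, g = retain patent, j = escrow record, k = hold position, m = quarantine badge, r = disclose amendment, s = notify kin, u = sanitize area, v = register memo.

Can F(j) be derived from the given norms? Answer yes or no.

Premise 2 is O(~v ⊃ ~j), but O(~v) is not derivable from the premises, so it does not yield O(~j).
No other premise forces O(~j). An ideal world satisfying every premise can still have j true, so F(j) is not derivable.

No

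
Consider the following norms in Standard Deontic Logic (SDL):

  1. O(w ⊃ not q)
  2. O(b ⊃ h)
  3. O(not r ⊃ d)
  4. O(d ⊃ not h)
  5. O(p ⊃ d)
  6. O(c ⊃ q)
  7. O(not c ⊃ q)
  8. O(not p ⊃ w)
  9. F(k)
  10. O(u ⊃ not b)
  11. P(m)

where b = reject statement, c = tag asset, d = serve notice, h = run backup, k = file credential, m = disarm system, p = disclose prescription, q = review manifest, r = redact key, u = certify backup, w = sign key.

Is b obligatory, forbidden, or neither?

Forbidden

Premises 6 and 7 are O(c ⊃ q) and O(not c ⊃ q); every ideal world satisfies c or not c, so in either case q holds — hence O(q).
The contrapositive of premise 1 (O(w ⊃ not q)) is O(q ⊃ not w), and O(q) is already established, so O(not w).
Premise 8, O(not p ⊃ w), contraposes to O(not w ⊃ p); with O(not w) we get O(p).
With premise 5, O(p ⊃ d), the K-axiom yields O(d).
From O(d) and premise 4, O(d ⊃ not h), we obtain O(not h).
Premise 2 is O(b ⊃ h); contrapositively O(not h ⊃ not b). Since O(not h) holds, K gives O(not b).
Premises 3, 9, 10, 11 do not contribute to this derivation.
Thus O(not b), which is F(b): b is forbidden.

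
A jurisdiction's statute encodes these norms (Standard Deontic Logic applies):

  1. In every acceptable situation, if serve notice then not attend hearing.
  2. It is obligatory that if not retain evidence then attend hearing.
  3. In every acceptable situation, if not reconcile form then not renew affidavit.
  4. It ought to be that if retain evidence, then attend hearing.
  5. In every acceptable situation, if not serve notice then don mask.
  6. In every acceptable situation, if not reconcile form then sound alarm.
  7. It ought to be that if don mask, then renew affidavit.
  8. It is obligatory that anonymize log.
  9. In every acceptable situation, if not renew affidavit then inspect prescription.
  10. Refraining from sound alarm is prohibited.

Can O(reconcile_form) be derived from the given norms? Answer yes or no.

Yes

Premises 4 and 2 cover both cases: O(retain_evidence → attend_hearing) and O(¬retain_evidence → attend_hearing). Since retain_evidence ∨ ¬retain_evidence is a tautology, O(attend_hearing) follows.
Premise 1 is O(serve_notice → ¬attend_hearing); contrapositively O(attend_hearing → ¬serve_notice). Since O(attend_hearing) holds, K gives O(¬serve_notice).
Premise 5 is O(¬serve_notice → don_mask); since O(¬serve_notice), deontic closure gives O(don_mask).
From O(don_mask) and premise 7, O(don_mask → renew_affidavit), we obtain O(renew_affidavit).
Premise 3 is O(¬reconcile_form → ¬renew_affidavit); contrapositively O(renew_affidavit → reconcile_form). Since O(renew_affidavit) holds, K gives O(reconcile_form).
Premises 6, 8, 9, 10 do not contribute to this derivation.
So O(reconcile_form) follows.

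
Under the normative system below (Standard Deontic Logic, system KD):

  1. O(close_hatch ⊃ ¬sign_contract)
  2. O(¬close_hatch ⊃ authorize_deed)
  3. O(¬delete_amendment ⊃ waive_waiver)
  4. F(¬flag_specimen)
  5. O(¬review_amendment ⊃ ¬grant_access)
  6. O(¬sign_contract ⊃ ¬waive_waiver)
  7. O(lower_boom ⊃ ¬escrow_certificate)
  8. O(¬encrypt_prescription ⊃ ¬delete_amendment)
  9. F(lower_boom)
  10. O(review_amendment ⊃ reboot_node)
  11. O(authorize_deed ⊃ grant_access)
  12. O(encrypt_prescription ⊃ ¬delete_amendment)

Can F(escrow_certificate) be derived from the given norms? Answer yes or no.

No

Premise 7 is O(lower_boom ⊃ ¬escrow_certificate), but O(lower_boom) is not derivable from the premises, so it does not yield O(¬escrow_certificate).
No other premise forces O(¬escrow_certificate). An ideal world satisfying every premise can still have escrow_certificate true, so F(escrow_certificate) is not derivable.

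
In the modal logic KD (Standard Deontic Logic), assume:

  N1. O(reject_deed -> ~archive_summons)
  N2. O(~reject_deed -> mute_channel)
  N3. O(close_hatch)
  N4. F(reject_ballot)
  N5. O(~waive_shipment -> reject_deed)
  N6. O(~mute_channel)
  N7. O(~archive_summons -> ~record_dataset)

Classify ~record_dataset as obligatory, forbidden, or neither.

Obligatory

Premise 6 gives O(~mute_channel).
The contrapositive of premise 2 (O(~reject_deed -> mute_channel)) is O(~mute_channel -> reject_deed), and O(~mute_channel) is already established, so O(reject_deed).
With premise 1, O(reject_deed -> ~archive_summons), the K-axiom yields O(~archive_summons).
With premise 7, O(~archive_summons -> ~record_dataset), the K-axiom yields O(~record_dataset).
Premises 3, 4, 5 do not contribute to this derivation.
Hence ~record_dataset is obligatory.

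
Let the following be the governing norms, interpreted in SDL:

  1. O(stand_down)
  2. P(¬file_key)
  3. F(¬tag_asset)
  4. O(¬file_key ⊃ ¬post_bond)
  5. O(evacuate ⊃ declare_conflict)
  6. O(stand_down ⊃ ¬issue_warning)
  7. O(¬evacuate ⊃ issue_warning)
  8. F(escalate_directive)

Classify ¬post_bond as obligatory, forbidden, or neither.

Neither

Premise 4 is O(¬file_key ⊃ ¬post_bond), but O(¬file_key) is not derivable from the premises (the permission P(¬file_key) asserts only ¬O(file_key), not O(¬file_key)), so it does not yield O(¬post_bond).
No premise or chain of K-axiom applications forces O(¬post_bond), and none forces O(post_bond). So ¬post_bond is neither obligatory nor forbidden under these norms.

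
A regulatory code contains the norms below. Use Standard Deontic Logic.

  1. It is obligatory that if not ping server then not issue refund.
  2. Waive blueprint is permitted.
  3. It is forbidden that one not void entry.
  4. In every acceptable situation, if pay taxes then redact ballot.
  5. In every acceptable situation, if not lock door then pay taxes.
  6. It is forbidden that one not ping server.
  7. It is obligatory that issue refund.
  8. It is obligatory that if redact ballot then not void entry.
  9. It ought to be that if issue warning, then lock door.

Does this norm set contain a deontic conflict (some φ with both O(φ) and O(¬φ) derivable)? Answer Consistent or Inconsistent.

Premise 1 is O(¬ping_server → ¬issue_refund), but O(¬ping_server) is not derivable from the premises, so it does not yield O(¬issue_refund).
So O(¬issue_refund) is not derivable, and the apparent clash with O(issue_refund) does not arise.
A world satisfying every obligation exists (e.g. issue_refund=true, issue_warning=false, lock_door=true, pay_taxes=false, ping_server=true, redact_ballot=false, void_entry=true, waive_blueprint=false); no atom is both obligatory and forbidden, so the set is consistent.

Consistent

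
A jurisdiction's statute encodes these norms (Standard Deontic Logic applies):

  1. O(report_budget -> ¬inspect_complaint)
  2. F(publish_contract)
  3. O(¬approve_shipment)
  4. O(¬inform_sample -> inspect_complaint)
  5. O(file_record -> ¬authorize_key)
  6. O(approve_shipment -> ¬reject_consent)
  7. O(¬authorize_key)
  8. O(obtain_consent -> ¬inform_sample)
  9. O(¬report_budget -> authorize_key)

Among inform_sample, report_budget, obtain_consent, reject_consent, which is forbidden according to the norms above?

From premise 7 we have O(¬authorize_key).
Premise 9, O(¬report_budget -> authorize_key), contraposes to O(¬authorize_key -> report_budget); with O(¬authorize_key) we get O(report_budget).
Premise 1 is O(report_budget -> ¬inspect_complaint); since O(report_budget), deontic closure gives O(¬inspect_complaint).
Premise 4, O(¬inform_sample -> inspect_complaint), contraposes to O(¬inspect_complaint -> inform_sample); with O(¬inspect_complaint) we get O(inform_sample).
The contrapositive of premise 8 (O(obtain_consent -> ¬inform_sample)) is O(inform_sample -> ¬obtain_consent), and O(inform_sample) is already established, so O(¬obtain_consent).
So O(¬obtain_consent) holds, i.e. obtain_consent is forbidden. None of the other listed options is forbidden under the premises.

obtain_consent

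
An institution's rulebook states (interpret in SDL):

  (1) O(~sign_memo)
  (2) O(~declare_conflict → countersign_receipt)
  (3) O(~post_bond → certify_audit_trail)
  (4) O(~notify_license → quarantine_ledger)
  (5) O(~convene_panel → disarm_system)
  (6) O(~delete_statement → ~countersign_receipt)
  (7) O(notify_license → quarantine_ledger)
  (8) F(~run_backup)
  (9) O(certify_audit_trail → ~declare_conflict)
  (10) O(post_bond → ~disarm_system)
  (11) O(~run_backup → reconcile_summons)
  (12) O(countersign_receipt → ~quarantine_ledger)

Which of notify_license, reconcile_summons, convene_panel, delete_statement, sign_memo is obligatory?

Premises 4 and 7 cover both cases: O(~notify_license → quarantine_ledger) and O(notify_license → quarantine_ledger). Since ~notify_license ∨ notify_license is a tautology, O(quarantine_ledger) follows.
The contrapositive of premise 12 (O(countersign_receipt → ~quarantine_ledger)) is O(quarantine_ledger → ~countersign_receipt), and O(quarantine_ledger) is already established, so O(~countersign_receipt).
Premise 2, O(~declare_conflict → countersign_receipt), contraposes to O(~countersign_receipt → declare_conflict); with O(~countersign_receipt) we get O(declare_conflict).
The contrapositive of premise 9 (O(certify_audit_trail → ~declare_conflict)) is O(declare_conflict → ~certify_audit_trail), and O(declare_conflict) is already established, so O(~certify_audit_trail).
Premise 3 is O(~post_bond → certify_audit_trail); contrapositively O(~certify_audit_trail → post_bond). Since O(~certify_audit_trail) holds, K gives O(post_bond).
With premise 10, O(post_bond → ~disarm_system), the K-axiom yields O(~disarm_system).
Premise 5 is O(~convene_panel → disarm_system); contrapositively O(~disarm_system → convene_panel). Since O(~disarm_system) holds, K gives O(convene_panel).
So O(convene_panel) holds — convene_panel is obligatory. None of the other listed options is made obligatory by any chain of premises.

convene_panel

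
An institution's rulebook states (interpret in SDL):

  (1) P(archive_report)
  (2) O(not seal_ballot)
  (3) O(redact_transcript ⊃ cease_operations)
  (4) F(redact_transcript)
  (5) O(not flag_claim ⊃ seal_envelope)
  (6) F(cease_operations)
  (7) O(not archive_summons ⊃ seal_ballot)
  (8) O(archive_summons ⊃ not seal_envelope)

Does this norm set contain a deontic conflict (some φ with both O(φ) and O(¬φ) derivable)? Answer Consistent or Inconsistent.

Premise 3 is O(redact_transcript ⊃ cease_operations), but O(redact_transcript) is not derivable from the premises, so it does not yield O(cease_operations).
So O(cease_operations) is not derivable, and the apparent clash with O(not cease_operations) does not arise.
A world satisfying every obligation exists (e.g. archive_report=false, archive_summons=true, cease_operations=false, flag_claim=true, redact_transcript=false, seal_ballot=false, seal_envelope=false); no atom is both obligatory and forbidden, so the set is consistent.

Consistent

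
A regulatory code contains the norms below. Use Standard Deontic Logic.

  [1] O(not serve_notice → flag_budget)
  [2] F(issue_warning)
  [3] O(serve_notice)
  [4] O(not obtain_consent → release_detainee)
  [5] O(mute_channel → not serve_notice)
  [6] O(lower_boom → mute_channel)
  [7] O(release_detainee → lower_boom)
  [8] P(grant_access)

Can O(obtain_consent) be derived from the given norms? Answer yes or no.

Premise 3 gives O(serve_notice).
Premise 5, O(mute_channel → not serve_notice), contraposes to O(serve_notice → not mute_channel); with O(serve_notice) we get O(not mute_channel).
Premise 6, O(lower_boom → mute_channel), contraposes to O(not mute_channel → not lower_boom); with O(not mute_channel) we get O(not lower_boom).
The contrapositive of premise 7 (O(release_detainee → lower_boom)) is O(not lower_boom → not release_detainee), and O(not lower_boom) is already established, so O(not release_detainee).
Premise 4 is O(not obtain_consent → release_detainee); contrapositively O(not release_detainee → obtain_consent). Since O(not release_detainee) holds, K gives O(obtain_consent).
Premises 1, 2, 8 do not contribute to this derivation.
So O(obtain_consent) follows.

Yes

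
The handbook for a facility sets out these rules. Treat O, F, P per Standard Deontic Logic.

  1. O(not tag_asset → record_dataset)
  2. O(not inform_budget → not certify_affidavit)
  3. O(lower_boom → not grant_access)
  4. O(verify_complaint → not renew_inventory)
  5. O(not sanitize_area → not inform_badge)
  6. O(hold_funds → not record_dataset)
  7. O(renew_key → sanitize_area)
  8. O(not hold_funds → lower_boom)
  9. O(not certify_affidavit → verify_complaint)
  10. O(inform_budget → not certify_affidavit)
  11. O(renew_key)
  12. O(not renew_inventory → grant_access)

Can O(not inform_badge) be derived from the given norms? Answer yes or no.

Premise 5 is O(not sanitize_area → not inform_badge), but O(not sanitize_area) is not derivable from the premises, so it does not yield O(not inform_badge).
No other premise forces O(not inform_badge). An ideal world satisfying every premise can still have not inform_badge false, so O(not inform_badge) is not derivable.

No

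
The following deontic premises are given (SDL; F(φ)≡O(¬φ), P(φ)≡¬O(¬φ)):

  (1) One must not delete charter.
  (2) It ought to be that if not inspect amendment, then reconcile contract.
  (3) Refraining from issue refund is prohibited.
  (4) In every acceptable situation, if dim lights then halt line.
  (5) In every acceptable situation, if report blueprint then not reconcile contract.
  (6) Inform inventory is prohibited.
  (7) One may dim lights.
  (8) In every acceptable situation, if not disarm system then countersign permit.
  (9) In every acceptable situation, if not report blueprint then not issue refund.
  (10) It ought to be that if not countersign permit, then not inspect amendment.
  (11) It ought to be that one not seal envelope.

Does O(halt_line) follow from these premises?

Premise 4 is O(dim_lights → halt_line), but O(dim_lights) is not derivable from the premises (the permission P(dim_lights) asserts only ¬O(¬dim_lights), not O(dim_lights)), so it does not yield O(halt_line).
No other premise forces O(halt_line). An ideal world satisfying every premise can still have halt_line false, so O(halt_line) is not derivable.

No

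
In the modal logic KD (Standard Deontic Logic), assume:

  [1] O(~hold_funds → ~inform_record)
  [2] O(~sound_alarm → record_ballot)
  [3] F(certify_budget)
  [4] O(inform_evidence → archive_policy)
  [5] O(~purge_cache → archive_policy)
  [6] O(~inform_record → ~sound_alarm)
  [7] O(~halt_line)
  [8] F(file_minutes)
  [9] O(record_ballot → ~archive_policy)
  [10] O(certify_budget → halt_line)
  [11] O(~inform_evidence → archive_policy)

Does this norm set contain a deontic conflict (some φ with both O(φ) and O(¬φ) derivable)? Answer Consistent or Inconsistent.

Consistent

Premise 10 is O(certify_budget → halt_line), but O(certify_budget) is not derivable from the premises, so it does not yield O(halt_line).
So O(halt_line) is not derivable, and the apparent clash with O(~halt_line) does not arise.
A world satisfying every obligation exists (e.g. archive_policy=true, certify_budget=false, file_minutes=false, halt_line=false, hold_funds=true, inform_evidence=false, inform_record=true, purge_cache=false, record_ballot=false, sound_alarm=true); no atom is both obligatory and forbidden, so the set is consistent.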